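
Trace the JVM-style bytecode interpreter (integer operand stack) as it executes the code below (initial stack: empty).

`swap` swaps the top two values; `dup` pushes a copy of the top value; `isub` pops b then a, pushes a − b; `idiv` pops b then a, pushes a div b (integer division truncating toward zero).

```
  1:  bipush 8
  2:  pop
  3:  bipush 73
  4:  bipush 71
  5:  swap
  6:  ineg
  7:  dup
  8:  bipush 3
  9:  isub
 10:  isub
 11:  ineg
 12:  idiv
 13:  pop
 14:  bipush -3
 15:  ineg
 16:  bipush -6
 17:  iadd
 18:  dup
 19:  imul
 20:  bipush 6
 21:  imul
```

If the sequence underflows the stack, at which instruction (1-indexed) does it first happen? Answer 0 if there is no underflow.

bipush 8   [8]
pop        []
bipush 73  [73]
bipush 71  [73, 71]
swap       [71, 73]
ineg       [71, -73]
dup        [71, -73, -73]
bipush 3   [71, -73, -73, 3]
isub       [71, -73, -76]
isub       [71, 3]
ineg       [71, -3]
idiv       [-23]
pop        []
bipush -3  [-3]
ineg       [3]
bipush -6  [3, -6]
iadd       [-3]
dup        [-3, -3]
imul       [9]
bipush 6   [9, 6]
imul       [54]

0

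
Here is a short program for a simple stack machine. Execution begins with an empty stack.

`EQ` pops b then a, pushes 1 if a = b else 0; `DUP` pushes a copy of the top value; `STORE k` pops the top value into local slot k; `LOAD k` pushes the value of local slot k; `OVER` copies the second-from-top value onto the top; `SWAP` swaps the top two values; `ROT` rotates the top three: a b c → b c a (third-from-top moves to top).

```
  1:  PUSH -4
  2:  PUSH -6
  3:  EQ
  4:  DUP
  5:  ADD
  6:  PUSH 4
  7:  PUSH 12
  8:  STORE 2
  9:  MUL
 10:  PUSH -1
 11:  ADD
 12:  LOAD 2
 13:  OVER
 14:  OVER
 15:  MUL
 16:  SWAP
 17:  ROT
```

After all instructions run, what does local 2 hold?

12

PUSH -4 : -4
PUSH -6 : -4 -6
EQ      : 0
DUP     : 0 0
ADD     : 0
PUSH 4  : 0 4
PUSH 12 : 0 4 12
STORE 2 : 0 4
MUL     : 0
PUSH -1 : 0 -1
ADD     : -1
LOAD 2  : -1 12
OVER    : -1 12 -1
OVER    : -1 12 -1 12
MUL     : -1 12 -12
SWAP    : -1 -12 12
ROT     : -12 12 -1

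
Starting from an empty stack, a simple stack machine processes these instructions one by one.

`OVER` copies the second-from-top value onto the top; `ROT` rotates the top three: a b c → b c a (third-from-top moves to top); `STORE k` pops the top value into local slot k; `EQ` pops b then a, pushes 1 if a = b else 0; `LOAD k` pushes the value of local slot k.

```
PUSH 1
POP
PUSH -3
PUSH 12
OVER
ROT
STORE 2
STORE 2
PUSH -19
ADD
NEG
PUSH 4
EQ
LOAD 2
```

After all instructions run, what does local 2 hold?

PUSH 1   → [1]
POP      → []
PUSH -3  → [-3]
PUSH 12  → [-3, 12]
OVER     → [-3, 12, -3]
ROT      → [12, -3, -3]
STORE 2  → [12, -3]
STORE 2  → [12]
PUSH -19 → [12, -19]
ADD      → [-7]
NEG      → [7]
PUSH 4   → [7, 4]
EQ       → [0]
LOAD 2   → [0, -3]

-3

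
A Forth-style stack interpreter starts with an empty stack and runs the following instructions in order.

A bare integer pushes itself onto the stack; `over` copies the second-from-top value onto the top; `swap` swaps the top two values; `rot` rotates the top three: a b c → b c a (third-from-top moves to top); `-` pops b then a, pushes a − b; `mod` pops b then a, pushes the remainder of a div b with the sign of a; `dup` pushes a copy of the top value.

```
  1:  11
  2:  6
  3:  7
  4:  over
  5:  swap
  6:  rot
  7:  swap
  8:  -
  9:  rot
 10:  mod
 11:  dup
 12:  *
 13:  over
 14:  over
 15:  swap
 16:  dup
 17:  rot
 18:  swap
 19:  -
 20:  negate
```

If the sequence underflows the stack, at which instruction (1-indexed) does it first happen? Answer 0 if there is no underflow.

11     → 11
6      → 11 6
7      → 11 6 7
over   → 11 6 7 6
swap   → 11 6 6 7
rot    → 11 6 7 6
swap   → 11 6 6 7
-      → 11 6 -1
rot    → 6 -1 11
mod    → 6 -1
dup    → 6 -1 -1
*      → 6 1
over   → 6 1 6
over   → 6 1 6 1
swap   → 6 1 1 6
dup    → 6 1 1 6 6
rot    → 6 1 6 6 1
swap   → 6 1 6 1 6
-      → 6 1 6 -5
negate → 6 1 6 5

0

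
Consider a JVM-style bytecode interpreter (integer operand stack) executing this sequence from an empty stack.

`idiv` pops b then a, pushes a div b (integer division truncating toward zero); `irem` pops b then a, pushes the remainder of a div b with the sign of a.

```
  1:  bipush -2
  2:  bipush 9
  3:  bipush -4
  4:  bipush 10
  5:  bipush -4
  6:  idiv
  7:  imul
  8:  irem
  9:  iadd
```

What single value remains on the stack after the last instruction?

bipush -2 → -2
bipush 9  → -2 9
bipush -4 → -2 9 -4
bipush 10 → -2 9 -4 10
bipush -4 → -2 9 -4 10 -4
idiv      → -2 9 -4 -2
imul      → -2 9 8
irem      → -2 1
iadd      → -1

-1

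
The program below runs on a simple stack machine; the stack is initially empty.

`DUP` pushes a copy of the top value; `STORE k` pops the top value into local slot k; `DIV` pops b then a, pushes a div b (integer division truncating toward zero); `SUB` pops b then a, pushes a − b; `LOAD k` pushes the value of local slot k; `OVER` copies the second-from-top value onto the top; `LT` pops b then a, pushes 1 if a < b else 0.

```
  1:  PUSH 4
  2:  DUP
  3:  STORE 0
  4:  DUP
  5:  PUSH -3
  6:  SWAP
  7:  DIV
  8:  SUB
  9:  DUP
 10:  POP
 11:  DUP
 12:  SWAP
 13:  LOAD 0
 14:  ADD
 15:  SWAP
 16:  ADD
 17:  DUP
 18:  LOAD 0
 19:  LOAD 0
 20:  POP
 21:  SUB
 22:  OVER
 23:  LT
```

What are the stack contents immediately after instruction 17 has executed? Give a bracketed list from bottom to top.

PUSH 4  : [4]
DUP     : [4, 4]
STORE 0 : [4]
DUP     : [4, 4]
PUSH -3 : [4, 4, -3]
SWAP    : [4, -3, 4]
DIV     : [4, 0]
SUB     : [4]
DUP     : [4, 4]
POP     : [4]
DUP     : [4, 4]
SWAP    : [4, 4]
LOAD 0  : [4, 4, 4]
ADD     : [4, 8]
SWAP    : [8, 4]
ADD     : [12]
DUP     : [12, 12]

[12, 12]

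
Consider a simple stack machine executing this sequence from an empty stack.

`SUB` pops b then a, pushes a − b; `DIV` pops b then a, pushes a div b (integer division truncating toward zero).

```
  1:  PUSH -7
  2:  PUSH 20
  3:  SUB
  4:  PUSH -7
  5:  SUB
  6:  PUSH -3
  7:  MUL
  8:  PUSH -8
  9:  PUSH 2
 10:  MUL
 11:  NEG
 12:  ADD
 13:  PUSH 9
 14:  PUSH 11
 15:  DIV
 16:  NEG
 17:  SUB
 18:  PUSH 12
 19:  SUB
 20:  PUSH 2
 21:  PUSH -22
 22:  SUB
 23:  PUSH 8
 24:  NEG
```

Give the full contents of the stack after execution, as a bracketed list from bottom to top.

[64, 24, -8]

PUSH -7   [-7]
PUSH 20   [-7, 20]
SUB       [-27]
PUSH -7   [-27, -7]
SUB       [-20]
PUSH -3   [-20, -3]
MUL       [60]
PUSH -8   [60, -8]
PUSH 2    [60, -8, 2]
MUL       [60, -16]
NEG       [60, 16]
ADD       [76]
PUSH 9    [76, 9]
PUSH 11   [76, 9, 11]
DIV       [76, 0]
NEG       [76, 0]
SUB       [76]
PUSH 12   [76, 12]
SUB       [64]
PUSH 2    [64, 2]
PUSH -22  [64, 2, -22]
SUB       [64, 24]
PUSH 8    [64, 24, 8]
NEG       [64, 24, -8]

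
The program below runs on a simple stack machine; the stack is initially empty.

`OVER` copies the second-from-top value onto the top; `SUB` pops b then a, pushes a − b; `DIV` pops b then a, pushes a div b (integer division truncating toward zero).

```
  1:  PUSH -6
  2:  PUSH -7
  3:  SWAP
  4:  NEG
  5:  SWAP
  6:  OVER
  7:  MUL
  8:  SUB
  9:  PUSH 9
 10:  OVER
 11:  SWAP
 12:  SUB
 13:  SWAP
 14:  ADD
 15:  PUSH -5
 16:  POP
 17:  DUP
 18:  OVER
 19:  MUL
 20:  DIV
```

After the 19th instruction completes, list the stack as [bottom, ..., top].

[87, 7569]

PUSH -6 -> [-6]
PUSH -7 -> [-6, -7]
SWAP    -> [-7, -6]
NEG     -> [-7, 6]
SWAP    -> [6, -7]
OVER    -> [6, -7, 6]
MUL     -> [6, -42]
SUB     -> [48]
PUSH 9  -> [48, 9]
OVER    -> [48, 9, 48]
SWAP    -> [48, 48, 9]
SUB     -> [48, 39]
SWAP    -> [39, 48]
ADD     -> [87]
PUSH -5 -> [87, -5]
POP     -> [87]
DUP     -> [87, 87]
OVER    -> [87, 87, 87]
MUL     -> [87, 7569]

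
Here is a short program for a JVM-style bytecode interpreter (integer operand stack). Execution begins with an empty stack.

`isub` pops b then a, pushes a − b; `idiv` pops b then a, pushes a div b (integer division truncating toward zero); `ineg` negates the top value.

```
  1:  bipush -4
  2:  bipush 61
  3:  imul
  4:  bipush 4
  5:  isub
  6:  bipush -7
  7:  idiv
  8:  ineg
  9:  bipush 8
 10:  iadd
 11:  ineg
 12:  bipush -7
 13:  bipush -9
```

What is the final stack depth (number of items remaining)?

3

bipush -4 : -4
bipush 61 : -4 61
imul      : -244
bipush 4  : -244 4
isub      : -248
bipush -7 : -248 -7
idiv      : 35
ineg      : -35
bipush 8  : -35 8
iadd      : -27
ineg      : 27
bipush -7 : 27 -7
bipush -9 : 27 -7 -9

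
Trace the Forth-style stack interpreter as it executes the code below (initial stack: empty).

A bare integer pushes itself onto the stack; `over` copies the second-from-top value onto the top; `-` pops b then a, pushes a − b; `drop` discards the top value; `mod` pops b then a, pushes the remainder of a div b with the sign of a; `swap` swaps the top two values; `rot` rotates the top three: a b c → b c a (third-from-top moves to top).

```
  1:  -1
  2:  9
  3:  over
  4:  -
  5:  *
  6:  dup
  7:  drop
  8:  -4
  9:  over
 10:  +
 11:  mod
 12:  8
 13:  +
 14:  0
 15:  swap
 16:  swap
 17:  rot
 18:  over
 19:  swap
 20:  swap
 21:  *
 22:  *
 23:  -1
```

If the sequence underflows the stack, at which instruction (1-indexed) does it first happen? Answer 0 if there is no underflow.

-1    [-1]
9     [-1, 9]
over  [-1, 9, -1]
-     [-1, 10]
*     [-10]
dup   [-10, -10]
drop  [-10]
-4    [-10, -4]
over  [-10, -4, -10]
+     [-10, -14]
mod   [-10]
8     [-10, 8]
+     [-2]
0     [-2, 0]
swap  [0, -2]
swap  [-2, 0]
rot  — needs 3 operands, stack has 2 → underflow

17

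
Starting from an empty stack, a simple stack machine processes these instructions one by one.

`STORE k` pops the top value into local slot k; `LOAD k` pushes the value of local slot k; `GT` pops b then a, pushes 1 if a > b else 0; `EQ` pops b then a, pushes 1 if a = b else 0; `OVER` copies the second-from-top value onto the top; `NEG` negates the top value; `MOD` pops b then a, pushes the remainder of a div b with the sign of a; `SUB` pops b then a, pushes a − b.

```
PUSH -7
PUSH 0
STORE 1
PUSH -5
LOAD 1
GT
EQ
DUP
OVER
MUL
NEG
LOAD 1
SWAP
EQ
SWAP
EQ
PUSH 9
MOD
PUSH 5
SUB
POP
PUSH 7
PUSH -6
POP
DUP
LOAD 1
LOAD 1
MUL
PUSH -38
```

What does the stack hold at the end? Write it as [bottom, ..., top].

[7, 7, 0, -38]

PUSH -7  → -7
PUSH 0   → -7 0
STORE 1  → -7
PUSH -5  → -7 -5
LOAD 1   → -7 -5 0
GT       → -7 0
EQ       → 0
DUP      → 0 0
OVER     → 0 0 0
MUL      → 0 0
NEG      → 0 0
LOAD 1   → 0 0 0
SWAP     → 0 0 0
EQ       → 0 1
SWAP     → 1 0
EQ       → 0
PUSH 9   → 0 9
MOD      → 0
PUSH 5   → 0 5
SUB      → -5
POP      → (empty)
PUSH 7   → 7
PUSH -6  → 7 -6
POP      → 7
DUP      → 7 7
LOAD 1   → 7 7 0
LOAD 1   → 7 7 0 0
MUL      → 7 7 0
PUSH -38 → 7 7 0 -38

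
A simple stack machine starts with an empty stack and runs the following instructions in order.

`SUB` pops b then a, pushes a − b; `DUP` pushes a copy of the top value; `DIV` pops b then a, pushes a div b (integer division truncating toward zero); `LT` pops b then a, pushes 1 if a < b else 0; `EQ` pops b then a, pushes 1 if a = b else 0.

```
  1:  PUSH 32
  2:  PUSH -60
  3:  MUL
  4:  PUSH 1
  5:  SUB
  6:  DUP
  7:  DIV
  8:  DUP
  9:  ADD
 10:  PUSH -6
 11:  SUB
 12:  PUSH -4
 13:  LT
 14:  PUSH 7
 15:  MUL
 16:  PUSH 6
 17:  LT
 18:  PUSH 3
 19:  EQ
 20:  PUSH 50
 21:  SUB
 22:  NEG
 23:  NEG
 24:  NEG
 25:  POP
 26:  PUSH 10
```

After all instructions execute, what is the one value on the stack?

10

PUSH 32  -> [32]
PUSH -60 -> [32, -60]
MUL      -> [-1920]
PUSH 1   -> [-1920, 1]
SUB      -> [-1921]
DUP      -> [-1921, -1921]
DIV      -> [1]
DUP      -> [1, 1]
ADD      -> [2]
PUSH -6  -> [2, -6]
SUB      -> [8]
PUSH -4  -> [8, -4]
LT       -> [0]
PUSH 7   -> [0, 7]
MUL      -> [0]
PUSH 6   -> [0, 6]
LT       -> [1]
PUSH 3   -> [1, 3]
EQ       -> [0]
PUSH 50  -> [0, 50]
SUB      -> [-50]
NEG      -> [50]
NEG      -> [-50]
NEG      -> [50]
POP      -> []
PUSH 10  -> [10]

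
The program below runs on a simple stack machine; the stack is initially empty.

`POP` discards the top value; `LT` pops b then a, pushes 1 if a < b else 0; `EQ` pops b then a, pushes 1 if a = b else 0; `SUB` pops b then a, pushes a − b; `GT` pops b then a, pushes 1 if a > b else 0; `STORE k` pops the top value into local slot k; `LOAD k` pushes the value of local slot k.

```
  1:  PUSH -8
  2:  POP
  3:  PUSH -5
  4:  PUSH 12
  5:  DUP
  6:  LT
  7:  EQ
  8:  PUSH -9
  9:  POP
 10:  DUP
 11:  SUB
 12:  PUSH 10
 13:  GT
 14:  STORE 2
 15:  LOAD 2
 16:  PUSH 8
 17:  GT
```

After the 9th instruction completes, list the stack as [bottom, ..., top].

PUSH -8  -8
POP      (empty)
PUSH -5  -5
PUSH 12  -5 12
DUP      -5 12 12
LT       -5 0
EQ       0
PUSH -9  0 -9
POP      0

[0]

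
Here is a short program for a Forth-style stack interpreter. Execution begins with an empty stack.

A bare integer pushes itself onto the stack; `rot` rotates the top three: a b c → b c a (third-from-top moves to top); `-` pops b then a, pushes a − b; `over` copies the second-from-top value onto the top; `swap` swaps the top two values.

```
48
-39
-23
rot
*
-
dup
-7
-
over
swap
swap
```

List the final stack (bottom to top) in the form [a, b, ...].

[1065, 1072, 1065]

48   : 48
-39  : 48 -39
-23  : 48 -39 -23
rot  : -39 -23 48
*    : -39 -1104
-    : 1065
dup  : 1065 1065
-7   : 1065 1065 -7
-    : 1065 1072
over : 1065 1072 1065
swap : 1065 1065 1072
swap : 1065 1072 1065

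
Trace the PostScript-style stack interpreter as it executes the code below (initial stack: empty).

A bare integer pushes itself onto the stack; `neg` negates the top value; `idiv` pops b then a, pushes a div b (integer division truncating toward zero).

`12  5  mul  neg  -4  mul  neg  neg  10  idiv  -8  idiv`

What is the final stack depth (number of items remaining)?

1

12   -> [12]
5    -> [12, 5]
mul  -> [60]
neg  -> [-60]
-4   -> [-60, -4]
mul  -> [240]
neg  -> [-240]
neg  -> [240]
10   -> [240, 10]
idiv -> [24]
-8   -> [24, -8]
idiv -> [-3]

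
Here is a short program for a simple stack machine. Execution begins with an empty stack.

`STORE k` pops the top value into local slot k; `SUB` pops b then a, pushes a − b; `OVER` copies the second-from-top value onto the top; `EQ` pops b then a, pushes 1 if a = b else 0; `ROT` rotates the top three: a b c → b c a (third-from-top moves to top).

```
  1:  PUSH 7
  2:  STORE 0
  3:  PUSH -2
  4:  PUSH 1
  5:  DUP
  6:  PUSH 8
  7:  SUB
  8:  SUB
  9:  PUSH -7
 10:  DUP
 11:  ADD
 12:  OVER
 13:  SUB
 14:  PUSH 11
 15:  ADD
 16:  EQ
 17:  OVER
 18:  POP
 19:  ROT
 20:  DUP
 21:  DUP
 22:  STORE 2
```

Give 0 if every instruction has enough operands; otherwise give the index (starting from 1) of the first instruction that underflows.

PUSH 7  → 7
STORE 0 → (empty)
PUSH -2 → -2
PUSH 1  → -2 1
DUP     → -2 1 1
PUSH 8  → -2 1 1 8
SUB     → -2 1 -7
SUB     → -2 8
PUSH -7 → -2 8 -7
DUP     → -2 8 -7 -7
ADD     → -2 8 -14
OVER    → -2 8 -14 8
SUB     → -2 8 -22
PUSH 11 → -2 8 -22 11
ADD     → -2 8 -11
EQ      → -2 0
OVER    → -2 0 -2
POP     → -2 0
ROT  — needs 3 operands, stack has 2 → underflow

19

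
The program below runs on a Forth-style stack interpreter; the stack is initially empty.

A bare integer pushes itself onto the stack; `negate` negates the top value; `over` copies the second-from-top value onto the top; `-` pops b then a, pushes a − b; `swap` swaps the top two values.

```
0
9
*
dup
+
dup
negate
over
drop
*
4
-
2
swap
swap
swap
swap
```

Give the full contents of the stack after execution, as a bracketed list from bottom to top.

[-4, 2]

0      -> [0]
9      -> [0, 9]
*      -> [0]
dup    -> [0, 0]
+      -> [0]
dup    -> [0, 0]
negate -> [0, 0]
over   -> [0, 0, 0]
drop   -> [0, 0]
*      -> [0]
4      -> [0, 4]
-      -> [-4]
2      -> [-4, 2]
swap   -> [2, -4]
swap   -> [-4, 2]
swap   -> [2, -4]
swap   -> [-4, 2]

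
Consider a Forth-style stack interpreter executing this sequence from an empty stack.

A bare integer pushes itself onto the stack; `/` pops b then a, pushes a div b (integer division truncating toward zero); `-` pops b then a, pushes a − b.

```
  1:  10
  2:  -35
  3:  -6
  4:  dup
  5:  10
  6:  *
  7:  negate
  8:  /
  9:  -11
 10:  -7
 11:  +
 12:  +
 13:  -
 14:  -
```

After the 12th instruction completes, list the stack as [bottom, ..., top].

10     -> [10]
-35    -> [10, -35]
-6     -> [10, -35, -6]
dup    -> [10, -35, -6, -6]
10     -> [10, -35, -6, -6, 10]
*      -> [10, -35, -6, -60]
negate -> [10, -35, -6, 60]
/      -> [10, -35, 0]
-11    -> [10, -35, 0, -11]
-7     -> [10, -35, 0, -11, -7]
+      -> [10, -35, 0, -18]
+      -> [10, -35, -18]

[10, -35, -18]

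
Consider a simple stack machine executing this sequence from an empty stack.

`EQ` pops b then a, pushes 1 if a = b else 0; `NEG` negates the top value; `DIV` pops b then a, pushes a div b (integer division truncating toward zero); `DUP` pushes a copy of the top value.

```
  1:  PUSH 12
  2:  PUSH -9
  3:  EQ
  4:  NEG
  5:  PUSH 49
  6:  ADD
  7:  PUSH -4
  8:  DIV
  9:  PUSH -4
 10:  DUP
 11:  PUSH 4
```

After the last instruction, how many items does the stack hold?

PUSH 12  [12]
PUSH -9  [12, -9]
EQ       [0]
NEG      [0]
PUSH 49  [0, 49]
ADD      [49]
PUSH -4  [49, -4]
DIV      [-12]
PUSH -4  [-12, -4]
DUP      [-12, -4, -4]
PUSH 4   [-12, -4, -4, 4]

4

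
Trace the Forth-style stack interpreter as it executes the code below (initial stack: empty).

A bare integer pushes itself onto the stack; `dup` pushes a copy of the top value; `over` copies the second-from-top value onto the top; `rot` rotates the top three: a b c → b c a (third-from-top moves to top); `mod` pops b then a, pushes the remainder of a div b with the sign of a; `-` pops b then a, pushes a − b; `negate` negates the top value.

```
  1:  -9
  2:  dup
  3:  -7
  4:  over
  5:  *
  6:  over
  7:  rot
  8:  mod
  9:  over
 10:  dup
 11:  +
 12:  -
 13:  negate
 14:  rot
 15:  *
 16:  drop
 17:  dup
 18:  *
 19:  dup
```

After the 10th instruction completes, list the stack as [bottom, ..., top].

-9   -> [-9]
dup  -> [-9, -9]
-7   -> [-9, -9, -7]
over -> [-9, -9, -7, -9]
*    -> [-9, -9, 63]
over -> [-9, -9, 63, -9]
rot  -> [-9, 63, -9, -9]
mod  -> [-9, 63, 0]
over -> [-9, 63, 0, 63]
dup  -> [-9, 63, 0, 63, 63]

[-9, 63, 0, 63, 63]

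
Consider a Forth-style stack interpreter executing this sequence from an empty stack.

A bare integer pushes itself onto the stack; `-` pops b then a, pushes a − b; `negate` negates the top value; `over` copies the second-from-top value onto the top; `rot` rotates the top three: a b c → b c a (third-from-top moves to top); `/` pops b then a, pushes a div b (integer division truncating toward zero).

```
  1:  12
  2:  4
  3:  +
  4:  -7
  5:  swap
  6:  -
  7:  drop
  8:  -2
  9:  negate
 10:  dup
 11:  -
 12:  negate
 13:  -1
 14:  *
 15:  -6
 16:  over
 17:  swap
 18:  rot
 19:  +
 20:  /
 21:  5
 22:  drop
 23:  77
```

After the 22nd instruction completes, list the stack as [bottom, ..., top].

12      12
4       12 4
+       16
-7      16 -7
swap    -7 16
-       -23
drop    (empty)
-2      -2
negate  2
dup     2 2
-       0
negate  0
-1      0 -1
*       0
-6      0 -6
over    0 -6 0
swap    0 0 -6
rot     0 -6 0
+       0 -6
/       0
5       0 5
drop    0

[0]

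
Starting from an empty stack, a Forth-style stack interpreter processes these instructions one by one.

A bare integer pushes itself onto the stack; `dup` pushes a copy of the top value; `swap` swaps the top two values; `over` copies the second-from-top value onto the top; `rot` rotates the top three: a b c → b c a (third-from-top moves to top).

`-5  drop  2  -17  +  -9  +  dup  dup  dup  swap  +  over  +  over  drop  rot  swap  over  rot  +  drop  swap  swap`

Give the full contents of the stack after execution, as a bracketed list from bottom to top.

-5   → -5
drop → (empty)
2    → 2
-17  → 2 -17
+    → -15
-9   → -15 -9
+    → -24
dup  → -24 -24
dup  → -24 -24 -24
dup  → -24 -24 -24 -24
swap → -24 -24 -24 -24
+    → -24 -24 -48
over → -24 -24 -48 -24
+    → -24 -24 -72
over → -24 -24 -72 -24
drop → -24 -24 -72
rot  → -24 -72 -24
swap → -24 -24 -72
over → -24 -24 -72 -24
rot  → -24 -72 -24 -24
+    → -24 -72 -48
drop → -24 -72
swap → -72 -24
swap → -24 -72

[-24, -72]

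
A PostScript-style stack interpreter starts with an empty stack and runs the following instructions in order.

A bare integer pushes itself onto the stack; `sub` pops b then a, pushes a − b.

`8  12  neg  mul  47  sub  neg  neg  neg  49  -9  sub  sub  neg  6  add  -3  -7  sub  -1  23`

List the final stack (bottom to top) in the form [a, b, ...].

8    [8]
12   [8, 12]
neg  [8, -12]
mul  [-96]
47   [-96, 47]
sub  [-143]
neg  [143]
neg  [-143]
neg  [143]
49   [143, 49]
-9   [143, 49, -9]
sub  [143, 58]
sub  [85]
neg  [-85]
6    [-85, 6]
add  [-79]
-3   [-79, -3]
-7   [-79, -3, -7]
sub  [-79, 4]
-1   [-79, 4, -1]
23   [-79, 4, -1, 23]

[-79, 4, -1, 23]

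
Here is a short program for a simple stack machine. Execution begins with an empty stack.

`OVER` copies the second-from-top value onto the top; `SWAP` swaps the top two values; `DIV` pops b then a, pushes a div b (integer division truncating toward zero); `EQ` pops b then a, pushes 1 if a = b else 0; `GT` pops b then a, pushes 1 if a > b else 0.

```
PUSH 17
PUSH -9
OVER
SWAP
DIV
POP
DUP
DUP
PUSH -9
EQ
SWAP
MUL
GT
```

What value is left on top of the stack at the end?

1

PUSH 17 → 17
PUSH -9 → 17 -9
OVER    → 17 -9 17
SWAP    → 17 17 -9
DIV     → 17 -1
POP     → 17
DUP     → 17 17
DUP     → 17 17 17
PUSH -9 → 17 17 17 -9
EQ      → 17 17 0
SWAP    → 17 0 17
MUL     → 17 0
GT      → 1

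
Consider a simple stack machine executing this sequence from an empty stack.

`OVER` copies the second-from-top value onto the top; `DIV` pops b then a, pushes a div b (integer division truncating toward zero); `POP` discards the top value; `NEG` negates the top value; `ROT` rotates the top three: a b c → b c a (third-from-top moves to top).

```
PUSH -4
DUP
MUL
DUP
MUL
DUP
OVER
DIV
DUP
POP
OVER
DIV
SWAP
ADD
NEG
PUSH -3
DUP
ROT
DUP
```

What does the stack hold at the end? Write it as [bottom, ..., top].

[-3, -3, -256, -256]

PUSH -4 -> -4
DUP     -> -4 -4
MUL     -> 16
DUP     -> 16 16
MUL     -> 256
DUP     -> 256 256
OVER    -> 256 256 256
DIV     -> 256 1
DUP     -> 256 1 1
POP     -> 256 1
OVER    -> 256 1 256
DIV     -> 256 0
SWAP    -> 0 256
ADD     -> 256
NEG     -> -256
PUSH -3 -> -256 -3
DUP     -> -256 -3 -3
ROT     -> -3 -3 -256
DUP     -> -3 -3 -256 -256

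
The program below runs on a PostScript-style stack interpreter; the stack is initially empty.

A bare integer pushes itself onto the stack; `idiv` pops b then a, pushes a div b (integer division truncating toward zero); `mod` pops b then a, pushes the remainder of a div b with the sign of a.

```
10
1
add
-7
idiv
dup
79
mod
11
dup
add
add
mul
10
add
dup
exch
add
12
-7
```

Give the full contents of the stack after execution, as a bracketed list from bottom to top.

[-22, 12, -7]

10   -> [10]
1    -> [10, 1]
add  -> [11]
-7   -> [11, -7]
idiv -> [-1]
dup  -> [-1, -1]
79   -> [-1, -1, 79]
mod  -> [-1, -1]
11   -> [-1, -1, 11]
dup  -> [-1, -1, 11, 11]
add  -> [-1, -1, 22]
add  -> [-1, 21]
mul  -> [-21]
10   -> [-21, 10]
add  -> [-11]
dup  -> [-11, -11]
exch -> [-11, -11]
add  -> [-22]
12   -> [-22, 12]
-7   -> [-22, 12, -7]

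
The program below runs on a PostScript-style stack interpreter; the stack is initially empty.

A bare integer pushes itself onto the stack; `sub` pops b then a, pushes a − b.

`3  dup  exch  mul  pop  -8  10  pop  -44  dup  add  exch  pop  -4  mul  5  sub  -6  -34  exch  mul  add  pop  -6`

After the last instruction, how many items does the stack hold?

1

3     [3]
dup   [3, 3]
exch  [3, 3]
mul   [9]
pop   []
-8    [-8]
10    [-8, 10]
pop   [-8]
-44   [-8, -44]
dup   [-8, -44, -44]
add   [-8, -88]
exch  [-88, -8]
pop   [-88]
-4    [-88, -4]
mul   [352]
5     [352, 5]
sub   [347]
-6    [347, -6]
-34   [347, -6, -34]
exch  [347, -34, -6]
mul   [347, 204]
add   [551]
pop   []
-6    [-6]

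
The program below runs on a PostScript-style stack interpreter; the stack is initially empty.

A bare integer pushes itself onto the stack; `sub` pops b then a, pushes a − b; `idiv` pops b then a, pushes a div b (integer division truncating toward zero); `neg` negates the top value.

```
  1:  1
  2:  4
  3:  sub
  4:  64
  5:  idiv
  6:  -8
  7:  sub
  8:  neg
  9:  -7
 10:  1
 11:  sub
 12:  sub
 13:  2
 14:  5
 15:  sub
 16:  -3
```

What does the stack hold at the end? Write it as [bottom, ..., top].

1    -> 1
4    -> 1 4
sub  -> -3
64   -> -3 64
idiv -> 0
-8   -> 0 -8
sub  -> 8
neg  -> -8
-7   -> -8 -7
1    -> -8 -7 1
sub  -> -8 -8
sub  -> 0
2    -> 0 2
5    -> 0 2 5
sub  -> 0 -3
-3   -> 0 -3 -3

[0, -3, -3]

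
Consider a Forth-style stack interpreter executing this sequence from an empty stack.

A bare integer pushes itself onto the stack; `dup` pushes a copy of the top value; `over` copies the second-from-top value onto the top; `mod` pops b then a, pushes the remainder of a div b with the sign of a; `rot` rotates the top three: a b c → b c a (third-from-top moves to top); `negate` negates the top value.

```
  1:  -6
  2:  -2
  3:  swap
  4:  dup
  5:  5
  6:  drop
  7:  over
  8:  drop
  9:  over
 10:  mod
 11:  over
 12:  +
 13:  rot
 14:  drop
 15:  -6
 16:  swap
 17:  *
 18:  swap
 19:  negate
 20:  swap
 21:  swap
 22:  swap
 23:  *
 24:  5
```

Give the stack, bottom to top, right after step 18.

-6   -> -6
-2   -> -6 -2
swap -> -2 -6
dup  -> -2 -6 -6
5    -> -2 -6 -6 5
drop -> -2 -6 -6
over -> -2 -6 -6 -6
drop -> -2 -6 -6
over -> -2 -6 -6 -6
mod  -> -2 -6 0
over -> -2 -6 0 -6
+    -> -2 -6 -6
rot  -> -6 -6 -2
drop -> -6 -6
-6   -> -6 -6 -6
swap -> -6 -6 -6
*    -> -6 36
swap -> 36 -6

[36, -6]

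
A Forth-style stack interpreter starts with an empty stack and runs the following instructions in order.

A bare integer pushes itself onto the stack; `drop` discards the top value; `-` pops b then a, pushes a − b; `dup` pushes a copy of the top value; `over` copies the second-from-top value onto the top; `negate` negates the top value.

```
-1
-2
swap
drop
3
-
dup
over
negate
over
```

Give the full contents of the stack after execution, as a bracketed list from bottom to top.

-1     -> -1
-2     -> -1 -2
swap   -> -2 -1
drop   -> -2
3      -> -2 3
-      -> -5
dup    -> -5 -5
over   -> -5 -5 -5
negate -> -5 -5 5
over   -> -5 -5 5 -5

[-5, -5, 5, -5]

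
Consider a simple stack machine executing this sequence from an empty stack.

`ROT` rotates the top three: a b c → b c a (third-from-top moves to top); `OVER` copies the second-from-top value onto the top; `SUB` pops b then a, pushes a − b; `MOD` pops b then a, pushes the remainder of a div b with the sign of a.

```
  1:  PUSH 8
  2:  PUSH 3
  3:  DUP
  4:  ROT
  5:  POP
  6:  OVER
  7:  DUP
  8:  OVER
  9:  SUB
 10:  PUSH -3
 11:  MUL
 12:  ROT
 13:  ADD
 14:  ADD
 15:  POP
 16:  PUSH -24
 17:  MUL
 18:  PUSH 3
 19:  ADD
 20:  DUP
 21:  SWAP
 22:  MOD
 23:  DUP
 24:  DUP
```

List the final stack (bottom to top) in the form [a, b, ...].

PUSH 8    [8]
PUSH 3    [8, 3]
DUP       [8, 3, 3]
ROT       [3, 3, 8]
POP       [3, 3]
OVER      [3, 3, 3]
DUP       [3, 3, 3, 3]
OVER      [3, 3, 3, 3, 3]
SUB       [3, 3, 3, 0]
PUSH -3   [3, 3, 3, 0, -3]
MUL       [3, 3, 3, 0]
ROT       [3, 3, 0, 3]
ADD       [3, 3, 3]
ADD       [3, 6]
POP       [3]
PUSH -24  [3, -24]
MUL       [-72]
PUSH 3    [-72, 3]
ADD       [-69]
DUP       [-69, -69]
SWAP      [-69, -69]
MOD       [0]
DUP       [0, 0]
DUP       [0, 0, 0]

[0, 0, 0]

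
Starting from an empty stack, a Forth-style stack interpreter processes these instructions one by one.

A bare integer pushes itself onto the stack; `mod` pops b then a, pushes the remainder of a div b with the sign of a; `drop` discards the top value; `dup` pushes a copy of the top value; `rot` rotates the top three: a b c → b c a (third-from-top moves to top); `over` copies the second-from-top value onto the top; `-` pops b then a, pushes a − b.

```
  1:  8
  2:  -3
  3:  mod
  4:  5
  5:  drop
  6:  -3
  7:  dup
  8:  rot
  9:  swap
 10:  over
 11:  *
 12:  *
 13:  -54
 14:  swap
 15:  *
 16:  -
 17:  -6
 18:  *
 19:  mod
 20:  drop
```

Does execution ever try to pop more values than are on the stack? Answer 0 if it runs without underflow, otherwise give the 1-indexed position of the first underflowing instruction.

8    : 8
-3   : 8 -3
mod  : 2
5    : 2 5
drop : 2
-3   : 2 -3
dup  : 2 -3 -3
rot  : -3 -3 2
swap : -3 2 -3
over : -3 2 -3 2
*    : -3 2 -6
*    : -3 -12
-54  : -3 -12 -54
swap : -3 -54 -12
*    : -3 648
-    : -651
-6   : -651 -6
*    : 3906
mod  — needs 2 operands, stack has 1 → underflow

19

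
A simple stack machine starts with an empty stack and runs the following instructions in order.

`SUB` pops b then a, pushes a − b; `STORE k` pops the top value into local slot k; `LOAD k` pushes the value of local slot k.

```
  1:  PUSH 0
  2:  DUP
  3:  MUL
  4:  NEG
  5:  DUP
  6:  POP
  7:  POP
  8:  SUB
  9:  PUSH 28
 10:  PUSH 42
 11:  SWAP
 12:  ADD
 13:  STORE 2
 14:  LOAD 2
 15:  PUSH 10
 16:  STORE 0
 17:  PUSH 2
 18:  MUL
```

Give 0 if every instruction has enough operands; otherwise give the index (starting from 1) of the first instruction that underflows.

PUSH 0 → [0]
DUP    → [0, 0]
MUL    → [0]
NEG    → [0]
DUP    → [0, 0]
POP    → [0]
POP    → []
SUB  — needs 2 operands, stack has 0 → underflow

8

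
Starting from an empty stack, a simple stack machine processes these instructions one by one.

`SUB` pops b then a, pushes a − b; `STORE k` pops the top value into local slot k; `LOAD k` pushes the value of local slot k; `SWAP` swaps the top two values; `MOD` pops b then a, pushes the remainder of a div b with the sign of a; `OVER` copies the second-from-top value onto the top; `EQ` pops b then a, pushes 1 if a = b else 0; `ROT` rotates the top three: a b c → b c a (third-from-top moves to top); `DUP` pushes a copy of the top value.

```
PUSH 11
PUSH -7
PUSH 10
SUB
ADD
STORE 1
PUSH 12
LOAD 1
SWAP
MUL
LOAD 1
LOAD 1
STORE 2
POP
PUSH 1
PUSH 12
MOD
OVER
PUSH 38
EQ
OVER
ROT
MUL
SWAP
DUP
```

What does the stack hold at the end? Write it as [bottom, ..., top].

[-72, 1, 0, 0]

PUSH 11 → 11
PUSH -7 → 11 -7
PUSH 10 → 11 -7 10
SUB     → 11 -17
ADD     → -6
STORE 1 → (empty)
PUSH 12 → 12
LOAD 1  → 12 -6
SWAP    → -6 12
MUL     → -72
LOAD 1  → -72 -6
LOAD 1  → -72 -6 -6
STORE 2 → -72 -6
POP     → -72
PUSH 1  → -72 1
PUSH 12 → -72 1 12
MOD     → -72 1
OVER    → -72 1 -72
PUSH 38 → -72 1 -72 38
EQ      → -72 1 0
OVER    → -72 1 0 1
ROT     → -72 0 1 1
MUL     → -72 0 1
SWAP    → -72 1 0
DUP     → -72 1 0 0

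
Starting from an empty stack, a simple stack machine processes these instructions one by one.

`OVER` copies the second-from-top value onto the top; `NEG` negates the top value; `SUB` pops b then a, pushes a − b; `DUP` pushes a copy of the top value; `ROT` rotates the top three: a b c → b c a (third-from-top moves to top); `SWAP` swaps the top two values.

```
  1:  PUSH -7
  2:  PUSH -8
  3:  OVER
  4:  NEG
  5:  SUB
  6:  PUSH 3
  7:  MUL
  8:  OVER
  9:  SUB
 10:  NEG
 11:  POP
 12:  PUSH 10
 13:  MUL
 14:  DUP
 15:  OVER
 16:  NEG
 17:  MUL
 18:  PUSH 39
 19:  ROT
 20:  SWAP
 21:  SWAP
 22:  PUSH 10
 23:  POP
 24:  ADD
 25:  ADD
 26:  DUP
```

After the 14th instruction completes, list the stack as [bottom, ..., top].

PUSH -7  -7
PUSH -8  -7 -8
OVER     -7 -8 -7
NEG      -7 -8 7
SUB      -7 -15
PUSH 3   -7 -15 3
MUL      -7 -45
OVER     -7 -45 -7
SUB      -7 -38
NEG      -7 38
POP      -7
PUSH 10  -7 10
MUL      -70
DUP      -70 -70

[-70, -70]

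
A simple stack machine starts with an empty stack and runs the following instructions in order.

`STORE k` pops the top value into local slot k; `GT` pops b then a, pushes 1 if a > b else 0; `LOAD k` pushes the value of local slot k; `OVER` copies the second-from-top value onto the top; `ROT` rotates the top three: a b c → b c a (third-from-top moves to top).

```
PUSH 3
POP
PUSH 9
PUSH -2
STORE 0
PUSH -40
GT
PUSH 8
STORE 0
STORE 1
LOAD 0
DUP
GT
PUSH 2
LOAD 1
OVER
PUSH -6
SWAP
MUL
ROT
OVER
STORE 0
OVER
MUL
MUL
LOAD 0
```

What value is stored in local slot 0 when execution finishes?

-12

PUSH 3   → 3
POP      → (empty)
PUSH 9   → 9
PUSH -2  → 9 -2
STORE 0  → 9
PUSH -40 → 9 -40
GT       → 1
PUSH 8   → 1 8
STORE 0  → 1
STORE 1  → (empty)
LOAD 0   → 8
DUP      → 8 8
GT       → 0
PUSH 2   → 0 2
LOAD 1   → 0 2 1
OVER     → 0 2 1 2
PUSH -6  → 0 2 1 2 -6
SWAP     → 0 2 1 -6 2
MUL      → 0 2 1 -12
ROT      → 0 1 -12 2
OVER     → 0 1 -12 2 -12
STORE 0  → 0 1 -12 2
OVER     → 0 1 -12 2 -12
MUL      → 0 1 -12 -24
MUL      → 0 1 288
LOAD 0   → 0 1 288 -12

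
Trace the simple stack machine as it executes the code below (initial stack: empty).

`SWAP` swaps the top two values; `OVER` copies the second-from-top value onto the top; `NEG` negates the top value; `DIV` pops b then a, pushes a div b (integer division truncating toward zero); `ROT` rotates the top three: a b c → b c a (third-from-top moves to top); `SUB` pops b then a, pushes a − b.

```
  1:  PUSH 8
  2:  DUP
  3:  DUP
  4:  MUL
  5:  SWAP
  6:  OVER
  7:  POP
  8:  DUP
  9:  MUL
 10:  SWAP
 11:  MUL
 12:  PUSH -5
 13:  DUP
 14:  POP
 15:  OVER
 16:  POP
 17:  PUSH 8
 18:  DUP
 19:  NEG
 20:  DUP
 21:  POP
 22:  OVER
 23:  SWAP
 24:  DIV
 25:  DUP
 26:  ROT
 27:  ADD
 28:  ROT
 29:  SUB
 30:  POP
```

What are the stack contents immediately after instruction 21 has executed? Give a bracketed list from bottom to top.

[4096, -5, 8, -8]

PUSH 8  → 8
DUP     → 8 8
DUP     → 8 8 8
MUL     → 8 64
SWAP    → 64 8
OVER    → 64 8 64
POP     → 64 8
DUP     → 64 8 8
MUL     → 64 64
SWAP    → 64 64
MUL     → 4096
PUSH -5 → 4096 -5
DUP     → 4096 -5 -5
POP     → 4096 -5
OVER    → 4096 -5 4096
POP     → 4096 -5
PUSH 8  → 4096 -5 8
DUP     → 4096 -5 8 8
NEG     → 4096 -5 8 -8
DUP     → 4096 -5 8 -8 -8
POP     → 4096 -5 8 -8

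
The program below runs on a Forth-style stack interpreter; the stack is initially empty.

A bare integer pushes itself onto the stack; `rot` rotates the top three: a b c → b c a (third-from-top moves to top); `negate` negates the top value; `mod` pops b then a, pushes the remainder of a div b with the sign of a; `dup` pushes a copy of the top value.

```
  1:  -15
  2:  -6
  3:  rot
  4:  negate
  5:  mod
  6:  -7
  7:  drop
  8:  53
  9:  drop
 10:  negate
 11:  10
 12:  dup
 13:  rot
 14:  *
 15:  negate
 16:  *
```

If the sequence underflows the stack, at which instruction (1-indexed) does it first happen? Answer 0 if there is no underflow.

-15  [-15]
-6   [-15, -6]
rot  — needs 3 operands, stack has 2 → underflow

3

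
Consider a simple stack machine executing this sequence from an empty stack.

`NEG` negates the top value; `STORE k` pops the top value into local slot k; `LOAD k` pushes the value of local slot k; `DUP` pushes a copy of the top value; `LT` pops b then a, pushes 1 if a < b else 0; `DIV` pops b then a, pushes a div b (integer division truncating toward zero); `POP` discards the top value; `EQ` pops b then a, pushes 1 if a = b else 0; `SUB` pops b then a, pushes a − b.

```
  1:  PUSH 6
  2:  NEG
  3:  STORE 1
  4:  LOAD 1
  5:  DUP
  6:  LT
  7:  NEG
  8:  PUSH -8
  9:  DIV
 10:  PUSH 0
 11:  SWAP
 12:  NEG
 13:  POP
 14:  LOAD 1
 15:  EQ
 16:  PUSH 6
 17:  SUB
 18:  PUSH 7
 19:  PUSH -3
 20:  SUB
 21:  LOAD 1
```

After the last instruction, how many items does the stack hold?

3

PUSH 6  : [6]
NEG     : [-6]
STORE 1 : []
LOAD 1  : [-6]
DUP     : [-6, -6]
LT      : [0]
NEG     : [0]
PUSH -8 : [0, -8]
DIV     : [0]
PUSH 0  : [0, 0]
SWAP    : [0, 0]
NEG     : [0, 0]
POP     : [0]
LOAD 1  : [0, -6]
EQ      : [0]
PUSH 6  : [0, 6]
SUB     : [-6]
PUSH 7  : [-6, 7]
PUSH -3 : [-6, 7, -3]
SUB     : [-6, 10]
LOAD 1  : [-6, 10, -6]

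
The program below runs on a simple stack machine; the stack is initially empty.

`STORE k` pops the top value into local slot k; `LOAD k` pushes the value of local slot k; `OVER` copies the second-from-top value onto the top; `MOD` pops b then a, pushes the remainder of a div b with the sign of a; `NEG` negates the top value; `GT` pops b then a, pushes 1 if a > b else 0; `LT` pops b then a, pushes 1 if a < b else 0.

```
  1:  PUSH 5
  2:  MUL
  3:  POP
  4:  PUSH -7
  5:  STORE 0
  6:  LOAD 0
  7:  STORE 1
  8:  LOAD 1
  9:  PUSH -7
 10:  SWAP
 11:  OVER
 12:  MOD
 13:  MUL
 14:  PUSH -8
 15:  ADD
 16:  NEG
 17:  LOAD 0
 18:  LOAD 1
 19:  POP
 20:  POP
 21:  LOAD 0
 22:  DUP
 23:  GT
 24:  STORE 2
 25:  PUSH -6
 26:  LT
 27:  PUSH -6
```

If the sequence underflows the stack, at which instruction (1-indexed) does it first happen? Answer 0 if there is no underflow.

PUSH 5 -> [5]
MUL  — needs 2 operands, stack has 1 → underflow

2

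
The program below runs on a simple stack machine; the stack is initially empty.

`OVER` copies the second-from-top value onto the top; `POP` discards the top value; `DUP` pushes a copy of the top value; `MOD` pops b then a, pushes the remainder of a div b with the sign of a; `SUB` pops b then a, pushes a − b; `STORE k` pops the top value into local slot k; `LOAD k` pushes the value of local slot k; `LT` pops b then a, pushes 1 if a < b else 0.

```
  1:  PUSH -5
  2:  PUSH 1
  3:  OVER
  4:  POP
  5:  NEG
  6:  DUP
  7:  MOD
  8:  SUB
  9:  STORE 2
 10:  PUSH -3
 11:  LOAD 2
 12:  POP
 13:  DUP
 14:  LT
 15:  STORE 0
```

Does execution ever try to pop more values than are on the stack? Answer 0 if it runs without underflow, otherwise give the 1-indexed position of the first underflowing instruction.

0

PUSH -5 → [-5]
PUSH 1  → [-5, 1]
OVER    → [-5, 1, -5]
POP     → [-5, 1]
NEG     → [-5, -1]
DUP     → [-5, -1, -1]
MOD     → [-5, 0]
SUB     → [-5]
STORE 2 → []
PUSH -3 → [-3]
LOAD 2  → [-3, -5]
POP     → [-3]
DUP     → [-3, -3]
LT      → [0]
STORE 0 → []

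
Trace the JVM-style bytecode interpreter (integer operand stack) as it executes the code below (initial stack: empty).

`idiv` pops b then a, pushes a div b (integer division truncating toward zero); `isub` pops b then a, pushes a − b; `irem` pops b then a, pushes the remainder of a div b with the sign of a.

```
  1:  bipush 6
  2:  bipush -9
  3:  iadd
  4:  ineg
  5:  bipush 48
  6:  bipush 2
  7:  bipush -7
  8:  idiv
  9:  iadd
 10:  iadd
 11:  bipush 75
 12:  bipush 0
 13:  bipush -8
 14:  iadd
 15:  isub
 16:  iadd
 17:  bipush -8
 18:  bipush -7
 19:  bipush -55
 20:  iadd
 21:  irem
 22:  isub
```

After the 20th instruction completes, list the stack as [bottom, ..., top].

[134, -8, -62]

bipush 6   → [6]
bipush -9  → [6, -9]
iadd       → [-3]
ineg       → [3]
bipush 48  → [3, 48]
bipush 2   → [3, 48, 2]
bipush -7  → [3, 48, 2, -7]
idiv       → [3, 48, 0]
iadd       → [3, 48]
iadd       → [51]
bipush 75  → [51, 75]
bipush 0   → [51, 75, 0]
bipush -8  → [51, 75, 0, -8]
iadd       → [51, 75, -8]
isub       → [51, 83]
iadd       → [134]
bipush -8  → [134, -8]
bipush -7  → [134, -8, -7]
bipush -55 → [134, -8, -7, -55]
iadd       → [134, -8, -62]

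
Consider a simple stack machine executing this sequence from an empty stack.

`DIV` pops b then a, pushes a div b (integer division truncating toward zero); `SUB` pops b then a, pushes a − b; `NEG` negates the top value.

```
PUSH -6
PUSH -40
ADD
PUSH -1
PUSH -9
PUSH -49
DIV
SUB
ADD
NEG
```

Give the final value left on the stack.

PUSH -6  -> [-6]
PUSH -40 -> [-6, -40]
ADD      -> [-46]
PUSH -1  -> [-46, -1]
PUSH -9  -> [-46, -1, -9]
PUSH -49 -> [-46, -1, -9, -49]
DIV      -> [-46, -1, 0]
SUB      -> [-46, -1]
ADD      -> [-47]
NEG      -> [47]

47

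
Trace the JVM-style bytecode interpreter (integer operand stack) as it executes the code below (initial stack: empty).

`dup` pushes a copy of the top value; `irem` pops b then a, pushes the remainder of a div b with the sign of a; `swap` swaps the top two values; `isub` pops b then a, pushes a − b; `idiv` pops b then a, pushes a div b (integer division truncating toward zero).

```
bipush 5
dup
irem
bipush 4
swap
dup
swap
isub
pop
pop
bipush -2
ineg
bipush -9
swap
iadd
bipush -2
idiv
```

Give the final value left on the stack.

bipush 5  : [5]
dup       : [5, 5]
irem      : [0]
bipush 4  : [0, 4]
swap      : [4, 0]
dup       : [4, 0, 0]
swap      : [4, 0, 0]
isub      : [4, 0]
pop       : [4]
pop       : []
bipush -2 : [-2]
ineg      : [2]
bipush -9 : [2, -9]
swap      : [-9, 2]
iadd      : [-7]
bipush -2 : [-7, -2]
idiv      : [3]

3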